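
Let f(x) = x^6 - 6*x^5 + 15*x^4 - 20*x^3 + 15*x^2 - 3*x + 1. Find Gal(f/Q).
The polynomial f is an irreducible sextic over Q, so G = Gal(f/Q) is one of the 16 transitive subgroups 6T1, ..., 6T16 of S_6. The discriminant of f is -9059283, which is not a perfect square, so G is not contained in A_6. The transitive groups of degree 6 not contained in A_6 are: C_6 (6T1, order 6), S_3 (6T2, order 6), D_6 (6T3, order 12), C_3 x S_3 (6T5, order 18), A_4 x C_2 (6T6, order 24), S_4 (6T8, order 24), S_3 x S_3 (6T9, order 36), S_4 x C_2 (6T11, order 48), (S_3 x S_3) : C_2 (6T13, order 72), PGL(2,5) (6T14, order 120), S_6 (6T16, order 720). By Dedekind's theorem, for a prime p not dividing disc(f) the degrees of the irreducible factors of f mod p form the cycle type of an element of G. Factoring f modulo the 28 such primes p <= 127 (skipping 3, 17, 43, which divide the discriminant), each new pattern first appears at: mod 2: f = (x^6 + x^4 + x^2 + x + 1), pattern 6; mod 7: f = (x + 5)(x^2 + x + 4)(x^3 + 2x^2 + x + 6), pattern 3+2+1; mod 11: f = (x^2 + 1)(x^4 + 5x^3 + 3x^2 + 8x + 1), pattern 4+2; mod 13: f = (x + 4)(x + 9)(x^2 + 8x + 10)(x^2 + 12x + 3), pattern 2+2+1+1; mod 61: f = (x + 1)(x + 3)(x + 9)(x + 20)(x^2 + 22x + 27), pattern 2+1+1+1+1; mod 97: f = (x + 9)(x + 11)(x + 48)(x^3 + 23x^2 + 11x + 96), pattern 3+1+1+1; mod 113: f = (x^2 + 2x + 7)(x^2 + 43x + 61)(x^2 + 62x + 9), pattern 2+2+2; mod 127: f = (x^3 + 36x^2 + 70x + 126)(x^3 + 85x^2 + 60x + 126), pattern 3+3. No other pattern occurs in this range, so the set of observed cycle types is {6, 3+2+1, 4+2, 2+2+1+1, 2+1+1+1+1, 3+1+1+1, 2+2+2, 3+3}. The candidates containing elements of all these cycle types are (S_3 x S_3) : C_2 (6T13) of order 72, S_6 (6T16) of order 720; the others are excluded. The observed types are precisely the cycle types that occur in (S_3 x S_3) : C_2 (6T13) (apart from the identity). Each of the other remaining candidates has further cycle types, and by the Chebotarev density theorem the matching factorization patterns would occur for a proportion of primes equal to their share of the group: S_6 (6T16) additionally contains elements of type 5+1, 4+1+1 (234 of its 720 elements, about 32% of primes). None of the 28 primes tested shows any such pattern (for each of these groups the chance of that is below 10^-4), which rules them out. Hence G = (S_3 x S_3) : C_2 (6T13), of order 72.

(S_3 x S_3) : C_2 (order 72)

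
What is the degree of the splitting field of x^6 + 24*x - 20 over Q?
360

The degree of the splitting field over Q equals the order of the Galois group, so first determine the group. The polynomial f is an irreducible sextic over Q, so G = Gal(f/Q) is one of the 16 transitive subgroups 6T1, ..., 6T16 of S_6. The discriminant of f is 746496000000 = 864000^2, a perfect square, so G is contained in A_6. The transitive groups of degree 6 contained in A_6 are: A_4 (6T4, order 12), S_4 (6T7, order 24), (C_3 x C_3) : C_4 (6T10, order 36), PSL(2,5) (6T12, order 60), A_6 (6T15, order 360). By Dedekind's theorem, for a prime p not dividing disc(f) the degrees of the irreducible factors of f mod p form the cycle type of an element of G. Factoring f modulo the 6 such primes p <= 23 (skipping 2, 3, 5, which divide the discriminant), each new pattern first appears at: mod 7: f = (x + 3)(x^5 + 4x^4 + 2x^3 + x^2 + 4x + 5), pattern 5+1; mod 23: f = (x + 7)(x + 12)(x + 21)(x^3 + 6x^2 + 13x + 16), pattern 3+1+1+1. No other pattern occurs in this range, so the set of observed cycle types is {5+1, 3+1+1+1}. Among the candidates above, the only group containing elements of all these cycle types is A_6 (6T15) — each of A_4 (6T4), S_4 (6T7), (C_3 x C_3) : C_4 (6T10), PSL(2,5) (6T12) lacks at least one of them. Hence G = A_6 (6T15), of order 360. The Galois group A_6 (6T15) has order 360, so the splitting field has degree 360 over Q.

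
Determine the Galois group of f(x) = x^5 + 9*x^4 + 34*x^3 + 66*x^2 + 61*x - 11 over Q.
D_5 (order 10)

The polynomial f is an irreducible quintic over Q, so G = Gal(f/Q) is a transitive subgroup of S_5: one of C_5 (5T1, order 5), D_5 (5T2, order 10), F_20 (5T3, order 20), A_5 (5T4, order 60) or S_5 (5T5, order 120). The discriminant of f is 2316304384 = 48128^2, a perfect square, so G is contained in A_5. The transitive groups of degree 5 contained in A_5 are: C_5 (5T1, order 5), D_5 (5T2, order 10), A_5 (5T4, order 60). By Dedekind's theorem, for a prime p not dividing disc(f) the degrees of the irreducible factors of f mod p form the cycle type of an element of G. Factoring f modulo the 23 such primes p <= 97 (skipping 2, 47, which divide the discriminant), each new pattern first appears at: mod 3: f = (x^5 + x^3 + x + 1), pattern 5; mod 5: f = (x + 4)(x^2 + 2x + 4)(x^2 + 3x + 4), pattern 2+2+1; mod 83: f = (x + 26)(x + 38)(x + 54)(x + 60)(x + 80), pattern 1+1+1+1+1. No other pattern occurs in this range, so the set of observed cycle types is {5, 2+2+1, 1+1+1+1+1}. The candidates containing elements of all these cycle types are D_5 (5T2) of order 10, A_5 (5T4) of order 60; the others are excluded. The observed types are precisely the cycle types that occur in D_5 (5T2). Each of the other remaining candidates has further cycle types, and by the Chebotarev density theorem the matching factorization patterns would occur for a proportion of primes equal to their share of the group: A_5 (5T4) additionally contains elements of type 3+1+1 (20 of its 60 elements, about 33% of primes). None of the 23 primes tested shows any such pattern (for each of these groups the chance of that is below 10^-4), which rules them out. Hence G = D_5 (5T2), of order 10.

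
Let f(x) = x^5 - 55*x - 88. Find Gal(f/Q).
A_5, the alternating group on 5 letters

The polynomial f is an irreducible quintic over Q, so G = Gal(f/Q) is a transitive subgroup of S_5: one of C_5 (5T1, order 5), D_5 (5T2, order 10), F_20 (5T3, order 20), A_5 (5T4, order 60) or S_5 (5T5, order 120). The discriminant of f is 58564000000 = 242000^2, a perfect square, so G is contained in A_5. The transitive groups of degree 5 contained in A_5 are: C_5 (5T1, order 5), D_5 (5T2, order 10), A_5 (5T4, order 60). By Dedekind's theorem, for a prime p not dividing disc(f) the degrees of the irreducible factors of f mod p form the cycle type of an element of G. Factoring f modulo the 3 such primes p <= 13 (skipping 2, 5, 11, which divide the discriminant), each new pattern first appears at: mod 3: f = (x^5 + 2x + 2), pattern 5; mod 13: f = (x + 5)(x + 7)(x^3 + x^2 + 5x + 9), pattern 3+1+1. No other pattern occurs in this range, so the set of observed cycle types is {5, 3+1+1}. Among the candidates above, the only group containing elements of all these cycle types is A_5 (5T4) — each of C_5 (5T1), D_5 (5T2) lacks at least one of them. Hence G = A_5 (5T4), of order 60.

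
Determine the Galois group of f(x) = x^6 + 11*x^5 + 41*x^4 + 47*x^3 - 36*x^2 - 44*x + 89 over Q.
(C_3 x C_3) : C_4 (also written G36+)

The polynomial f is an irreducible sextic over Q, so G = Gal(f/Q) is one of the 16 transitive subgroups 6T1, ..., 6T16 of S_6. The discriminant of f is 1064390625 = 32625^2, a perfect square, so G is contained in A_6. The transitive groups of degree 6 contained in A_6 are: A_4 (6T4, order 12), S_4 (6T7, order 24), (C_3 x C_3) : C_4 (6T10, order 36), PSL(2,5) (6T12, order 60), A_6 (6T15, order 360). By Dedekind's theorem, for a prime p not dividing disc(f) the degrees of the irreducible factors of f mod p form the cycle type of an element of G. Factoring f modulo the 19 such primes p <= 79 (skipping 3, 5, 29, which divide the discriminant), each new pattern first appears at: mod 2: f = (x^2 + x + 1)(x^4 + x + 1), pattern 4+2; mod 11: f = (x^3 + 5x^2 + 5x + 10)(x^3 + 6x^2 + 6x + 10), pattern 3+3; mod 19: f = (x + 9)(x + 13)(x^2 + 10x + 3)(x^2 + 17x + 12), pattern 2+2+1+1; mod 61: f = (x + 7)(x + 54)(x + 58)(x^3 + 14x^2 + 10x + 6), pattern 3+1+1+1. No other pattern occurs in this range, so the set of observed cycle types is {4+2, 3+3, 2+2+1+1, 3+1+1+1}. The candidates containing elements of all these cycle types are (C_3 x C_3) : C_4 (6T10) of order 36, A_6 (6T15) of order 360; the others are excluded. The observed types are precisely the cycle types that occur in (C_3 x C_3) : C_4 (6T10) (apart from the identity). Each of the other remaining candidates has further cycle types, and by the Chebotarev density theorem the matching factorization patterns would occur for a proportion of primes equal to their share of the group: A_6 (6T15) additionally contains elements of type 5+1 (144 of its 360 elements, about 40% of primes). None of the 19 primes tested shows any such pattern (for each of these groups the chance of that is below 10^-4), which rules them out. Hence G = (C_3 x C_3) : C_4 (6T10), of order 36.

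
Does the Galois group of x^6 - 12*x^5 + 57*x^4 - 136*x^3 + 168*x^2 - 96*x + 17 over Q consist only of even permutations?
The polynomial is irreducible of degree 6 over Q. Its discriminant is -419904, which is not a perfect square. A Galois group lies in the alternating group exactly when the discriminant is a square in Q, so the Galois group (A_4 x C_2) is not contained in A_6.

No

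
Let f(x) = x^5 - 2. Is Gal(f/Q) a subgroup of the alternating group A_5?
The polynomial is irreducible of degree 5 over Q. Its discriminant is 50000, which is not a perfect square. A Galois group lies in the alternating group exactly when the discriminant is a square in Q, so the Galois group (F_20) is not contained in A_5.

No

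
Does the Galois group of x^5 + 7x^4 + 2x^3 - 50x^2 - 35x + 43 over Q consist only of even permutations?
The polynomial is irreducible of degree 5 over Q. Its discriminant is 15352201216 = 123904^2, a perfect square. A Galois group lies in the alternating group exactly when the discriminant is a square in Q, so the Galois group (C_5) is contained in A_5.

Yes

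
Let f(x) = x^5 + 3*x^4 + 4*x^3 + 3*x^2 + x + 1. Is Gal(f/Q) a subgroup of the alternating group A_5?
Yes

The polynomial is irreducible of degree 5 over Q. Its discriminant is 2209 = 47^2, a perfect square. A Galois group lies in the alternating group exactly when the discriminant is a square in Q, so the Galois group (D_5) is contained in A_5.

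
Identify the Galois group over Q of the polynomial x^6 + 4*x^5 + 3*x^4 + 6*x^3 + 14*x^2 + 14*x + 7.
A_4, A_4 acting on 6 points

The polynomial f is an irreducible sextic over Q, so G = Gal(f/Q) is one of the 16 transitive subgroups 6T1, ..., 6T16 of S_6. The discriminant of f is 5489031744 = 74088^2, a perfect square, so G is contained in A_6. The transitive groups of degree 6 contained in A_6 are: A_4 (6T4, order 12), S_4 (6T7, order 24), (C_3 x C_3) : C_4 (6T10, order 36), PSL(2,5) (6T12, order 60), A_6 (6T15, order 360). By Dedekind's theorem, for a prime p not dividing disc(f) the degrees of the irreducible factors of f mod p form the cycle type of an element of G. Factoring f modulo the 33 such primes p <= 151 (skipping 2, 3, 7, which divide the discriminant), each new pattern first appears at: mod 5: f = (x^3 + x^2 + 4x + 1)(x^3 + 3x^2 + x + 2), pattern 3+3; mod 13: f = (x + 4)(x + 5)(x^2 + 3x + 5)(x^2 + 5x + 8), pattern 2+2+1+1. No other pattern occurs in this range, so the set of observed cycle types is {3+3, 2+2+1+1}. The candidates containing elements of all these cycle types are A_4 (6T4) of order 12, S_4 (6T7) of order 24, (C_3 x C_3) : C_4 (6T10) of order 36, PSL(2,5) (6T12) of order 60, A_6 (6T15) of order 360; the others are excluded. The observed types are precisely the cycle types that occur in A_4 (6T4) (apart from the identity). Each of the other remaining candidates has further cycle types, and by the Chebotarev density theorem the matching factorization patterns would occur for a proportion of primes equal to their share of the group: S_4 (6T7) additionally contains elements of type 4+2 (6 of its 24 elements, about 25% of primes); (C_3 x C_3) : C_4 (6T10) additionally contains elements of type 4+2, 3+1+1+1 (22 of its 36 elements, about 61% of primes); PSL(2,5) (6T12) additionally contains elements of type 5+1 (24 of its 60 elements, about 40% of primes); A_6 (6T15) additionally contains elements of type 5+1, 4+2, 3+1+1+1 (274 of its 360 elements, about 76% of primes). None of the 33 primes tested shows any such pattern (for each of these groups the chance of that is below 10^-4), which rules them out. Hence G = A_4 (6T4), of order 12.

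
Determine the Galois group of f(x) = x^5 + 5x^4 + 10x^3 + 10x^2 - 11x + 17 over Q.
S_5

The polynomial f is an irreducible quintic over Q, so G = Gal(f/Q) is a transitive subgroup of S_5: one of C_5 (5T1, order 5), D_5 (5T2, order 10), F_20 (5T3, order 20), A_5 (5T4, order 60) or S_5 (5T5, order 120). The discriminant of f is 3008364544, which is not a perfect square, so G is not contained in A_5. The transitive groups of degree 5 not contained in A_5 are: F_20 (5T3, order 20), S_5 (5T5, order 120). By Dedekind's theorem, for a prime p not dividing disc(f) the degrees of the irreducible factors of f mod p form the cycle type of an element of G. Factoring f modulo the 3 such primes p <= 7 (skipping 2, which divides the discriminant), each new pattern first appears at: mod 3: f = (x^5 + 2x^4 + x^3 + x^2 + x + 2), pattern 5; mod 7: f = (x^2 + 4x + 1)(x^3 + x^2 + 5x + 3), pattern 3+2. No other pattern occurs in this range, so the set of observed cycle types is {5, 3+2}. Among the candidates above, the only group containing elements of all these cycle types is S_5 (5T5) — F_20 (5T3) lacks at least one of them. Hence G = S_5 (5T5), of order 120.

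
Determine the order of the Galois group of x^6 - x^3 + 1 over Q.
6

The degree of the splitting field over Q equals the order of the Galois group, so first determine the group. The polynomial f is an irreducible sextic over Q, so G = Gal(f/Q) is one of the 16 transitive subgroups 6T1, ..., 6T16 of S_6. The discriminant of f is -19683, which is not a perfect square, so G is not contained in A_6. The transitive groups of degree 6 not contained in A_6 are: C_6 (6T1, order 6), S_3 (6T2, order 6), D_6 (6T3, order 12), C_3 x S_3 (6T5, order 18), A_4 x C_2 (6T6, order 24), S_4 (6T8, order 24), S_3 x S_3 (6T9, order 36), S_4 x C_2 (6T11, order 48), (S_3 x S_3) : C_2 (6T13, order 72), PGL(2,5) (6T14, order 120), S_6 (6T16, order 720). By Dedekind's theorem, for a prime p not dividing disc(f) the degrees of the irreducible factors of f mod p form the cycle type of an element of G. Factoring f modulo the 37 such primes p <= 163 (skipping 3, which divides the discriminant), each new pattern first appears at: mod 2: f = (x^6 + x^3 + 1), pattern 6; mod 7: f = (x^3 + 2)(x^3 + 4), pattern 3+3; mod 17: f = (x^2 + 7x + 1)(x^2 + 13x + 1)(x^2 + 14x + 1), pattern 2+2+2; mod 19: f = (x + 4)(x + 5)(x + 6)(x + 9)(x + 16)(x + 17), pattern 1+1+1+1+1+1. No other pattern occurs in this range, so the set of observed cycle types is {6, 3+3, 2+2+2, 1+1+1+1+1+1}. The candidates containing elements of all these cycle types are C_6 (6T1) of order 6, D_6 (6T3) of order 12, C_3 x S_3 (6T5) of order 18, A_4 x C_2 (6T6) of order 24, S_3 x S_3 (6T9) of order 36, S_4 x C_2 (6T11) of order 48, (S_3 x S_3) : C_2 (6T13) of order 72, PGL(2,5) (6T14) of order 120, S_6 (6T16) of order 720; the others are excluded. The observed types are precisely the cycle types that occur in C_6 (6T1). Each of the other remaining candidates has further cycle types, and by the Chebotarev density theorem the matching factorization patterns would occur for a proportion of primes equal to their share of the group: D_6 (6T3) additionally contains elements of type 2+2+1+1 (3 of its 12 elements, about 25% of primes); C_3 x S_3 (6T5) additionally contains elements of type 3+1+1+1 (4 of its 18 elements, about 22% of primes); A_4 x C_2 (6T6) additionally contains elements of type 2+2+1+1, 2+1+1+1+1 (6 of its 24 elements, about 25% of primes); S_3 x S_3 (6T9) additionally contains elements of type 3+1+1+1, 2+2+1+1 (13 of its 36 elements, about 36% of primes); S_4 x C_2 (6T11) additionally contains elements of type 4+2, 4+1+1, 2+2+1+1, 2+1+1+1+1 (24 of its 48 elements, about 50% of primes); (S_3 x S_3) : C_2 (6T13) additionally contains elements of type 4+2, 3+2+1, 3+1+1+1, 2+2+1+1, 2+1+1+1+1 (49 of its 72 elements, about 68% of primes); PGL(2,5) (6T14) additionally contains elements of type 5+1, 4+1+1, 2+2+1+1 (69 of its 120 elements, about 58% of primes); S_6 (6T16) additionally contains elements of type 5+1, 4+2, 4+1+1, 3+2+1, 3+1+1+1, 2+2+1+1, 2+1+1+1+1 (544 of its 720 elements, about 76% of primes). None of the 37 primes tested shows any such pattern (for each of these groups the chance of that is below 10^-4), which rules them out. Hence G = C_6 (6T1), of order 6. The Galois group C_6 (6T1) has order 6, so the splitting field has degree 6 over Q.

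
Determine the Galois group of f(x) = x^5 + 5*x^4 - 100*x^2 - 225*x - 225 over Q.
The polynomial f is an irreducible quintic over Q, so G = Gal(f/Q) is a transitive subgroup of S_5: one of C_5 (5T1, order 5), D_5 (5T2, order 10), F_20 (5T3, order 20), A_5 (5T4, order 60) or S_5 (5T5, order 120). The discriminant of f is 23040000000000 = 4800000^2, a perfect square, so G is contained in A_5. The transitive groups of degree 5 contained in A_5 are: C_5 (5T1, order 5), D_5 (5T2, order 10), A_5 (5T4, order 60). By Dedekind's theorem, for a prime p not dividing disc(f) the degrees of the irreducible factors of f mod p form the cycle type of an element of G. Factoring f modulo the 23 such primes p <= 101 (skipping 2, 3, 5, which divide the discriminant), each new pattern first appears at: mod 7: f = (x^5 + 5x^4 + 5x^2 + 6x + 6), pattern 5; mod 17: f = (x + 16)(x^2 + x + 6)(x^2 + 5x + 12), pattern 2+2+1. No other pattern occurs in this range, so the set of observed cycle types is {5, 2+2+1}. The candidates containing elements of all these cycle types are D_5 (5T2) of order 10, A_5 (5T4) of order 60; the others are excluded. The observed types are precisely the cycle types that occur in D_5 (5T2) (apart from the identity). Each of the other remaining candidates has further cycle types, and by the Chebotarev density theorem the matching factorization patterns would occur for a proportion of primes equal to their share of the group: A_5 (5T4) additionally contains elements of type 3+1+1 (20 of its 60 elements, about 33% of primes). None of the 23 primes tested shows any such pattern (for each of these groups the chance of that is below 10^-4), which rules them out. Hence G = D_5 (5T2), of order 10.

D_5 (also written D5)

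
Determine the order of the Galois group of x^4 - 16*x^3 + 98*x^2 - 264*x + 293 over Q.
12

The degree of the splitting field over Q equals the order of the Galois group, so first determine the group. The polynomial is an irreducible quartic over Q and its discriminant is 12845056 = 3584^2, a perfect square, so the Galois group is contained in A_4. The resolvent cubic y^3 - 98*y^2 + 3052*y - 29848 is irreducible over Q. An irreducible resolvent with square discriminant gives A_4. The Galois group A_4 (4T4) has order 12, so the splitting field has degree 12 over Q.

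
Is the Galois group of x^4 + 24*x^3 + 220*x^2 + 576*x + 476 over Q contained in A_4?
No

The polynomial is irreducible of degree 4 over Q. Its discriminant is 20038418432, which is not a perfect square. A Galois group lies in the alternating group exactly when the discriminant is a square in Q, so the Galois group (C_4) is not contained in A_4.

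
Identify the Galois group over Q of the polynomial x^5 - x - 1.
5T5: S_5

The polynomial f is an irreducible quintic over Q, so G = Gal(f/Q) is a transitive subgroup of S_5: one of C_5 (5T1, order 5), D_5 (5T2, order 10), F_20 (5T3, order 20), A_5 (5T4, order 60) or S_5 (5T5, order 120). The discriminant of f is 2869, which is not a perfect square, so G is not contained in A_5. The transitive groups of degree 5 not contained in A_5 are: F_20 (5T3, order 20), S_5 (5T5, order 120). By Dedekind's theorem, for a prime p not dividing disc(f) the degrees of the irreducible factors of f mod p form the cycle type of an element of G. Factoring f modulo the first such prime p = 2, each new pattern first appears at: mod 2: f = (x^2 + x + 1)(x^3 + x^2 + 1), pattern 3+2. No other pattern occurs in this range, so the set of observed cycle types is {3+2}. Among the candidates above, the only group containing elements of all these cycle types is S_5 (5T5) — F_20 (5T3) lacks at least one of them. Hence G = S_5 (5T5), of order 120.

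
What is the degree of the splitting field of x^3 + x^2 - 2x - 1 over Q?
The degree of the splitting field over Q equals the order of the Galois group, so first determine the group. The polynomial is an irreducible cubic over Q and its discriminant is 49 = 7^2, a perfect square. For an irreducible cubic, a square discriminant forces the Galois group to be A_3, the cyclic group of order 3. The Galois group C_3 (3T1) has order 3, so the splitting field has degree 3 over Q.

3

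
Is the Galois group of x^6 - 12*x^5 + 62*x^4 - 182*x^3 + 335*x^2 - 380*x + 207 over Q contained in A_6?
The polynomial is irreducible of degree 6 over Q. Its discriminant is -7441984, which is not a perfect square. A Galois group lies in the alternating group exactly when the discriminant is a square in Q, so the Galois group (S_4 x C_2) is not contained in A_6.

No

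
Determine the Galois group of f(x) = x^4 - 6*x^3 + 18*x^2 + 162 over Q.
The polynomial is an irreducible quartic over Q and its discriminant is 1666598976 = 40824^2, a perfect square, so the Galois group is contained in A_4. The resolvent cubic y^3 - 18*y^2 - 648*y + 5832 is irreducible over Q. An irreducible resolvent with square discriminant gives A_4.

A_4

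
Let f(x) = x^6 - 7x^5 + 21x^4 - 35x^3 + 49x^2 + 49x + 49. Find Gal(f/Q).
C_6

The polynomial f is an irreducible sextic over Q, so G = Gal(f/Q) is one of the 16 transitive subgroups 6T1, ..., 6T16 of S_6. The discriminant of f is -3074760881305687, which is not a perfect square, so G is not contained in A_6. The transitive groups of degree 6 not contained in A_6 are: C_6 (6T1, order 6), S_3 (6T2, order 6), D_6 (6T3, order 12), C_3 x S_3 (6T5, order 18), A_4 x C_2 (6T6, order 24), S_4 (6T8, order 24), S_3 x S_3 (6T9, order 36), S_4 x C_2 (6T11, order 48), (S_3 x S_3) : C_2 (6T13, order 72), PGL(2,5) (6T14, order 120), S_6 (6T16, order 720). By Dedekind's theorem, for a prime p not dividing disc(f) the degrees of the irreducible factors of f mod p form the cycle type of an element of G. Factoring f modulo the 37 such primes p <= 173 (skipping 7, 29, 43, which divide the discriminant), each new pattern first appears at: mod 2: f = (x^3 + x + 1)(x^3 + x^2 + 1), pattern 3+3; mod 3: f = (x^6 + 2x^5 + x^3 + x^2 + x + 1), pattern 6; mod 13: f = (x^2 + 4x + 10)(x^2 + 4x + 12)(x^2 + 11x + 12), pattern 2+2+2; mod 71: f = (x + 11)(x + 33)(x + 52)(x + 53)(x + 63)(x + 65), pattern 1+1+1+1+1+1. No other pattern occurs in this range, so the set of observed cycle types is {3+3, 6, 2+2+2, 1+1+1+1+1+1}. The candidates containing elements of all these cycle types are C_6 (6T1) of order 6, D_6 (6T3) of order 12, C_3 x S_3 (6T5) of order 18, A_4 x C_2 (6T6) of order 24, S_3 x S_3 (6T9) of order 36, S_4 x C_2 (6T11) of order 48, (S_3 x S_3) : C_2 (6T13) of order 72, PGL(2,5) (6T14) of order 120, S_6 (6T16) of order 720; the others are excluded. The observed types are precisely the cycle types that occur in C_6 (6T1). Each of the other remaining candidates has further cycle types, and by the Chebotarev density theorem the matching factorization patterns would occur for a proportion of primes equal to their share of the group: D_6 (6T3) additionally contains elements of type 2+2+1+1 (3 of its 12 elements, about 25% of primes); C_3 x S_3 (6T5) additionally contains elements of type 3+1+1+1 (4 of its 18 elements, about 22% of primes); A_4 x C_2 (6T6) additionally contains elements of type 2+2+1+1, 2+1+1+1+1 (6 of its 24 elements, about 25% of primes); S_3 x S_3 (6T9) additionally contains elements of type 3+1+1+1, 2+2+1+1 (13 of its 36 elements, about 36% of primes); S_4 x C_2 (6T11) additionally contains elements of type 4+2, 4+1+1, 2+2+1+1, 2+1+1+1+1 (24 of its 48 elements, about 50% of primes); (S_3 x S_3) : C_2 (6T13) additionally contains elements of type 4+2, 3+2+1, 3+1+1+1, 2+2+1+1, 2+1+1+1+1 (49 of its 72 elements, about 68% of primes); PGL(2,5) (6T14) additionally contains elements of type 5+1, 4+1+1, 2+2+1+1 (69 of its 120 elements, about 58% of primes); S_6 (6T16) additionally contains elements of type 5+1, 4+2, 4+1+1, 3+2+1, 3+1+1+1, 2+2+1+1, 2+1+1+1+1 (544 of its 720 elements, about 76% of primes). None of the 37 primes tested shows any such pattern (for each of these groups the chance of that is below 10^-4), which rules them out. Hence G = C_6 (6T1), of order 6.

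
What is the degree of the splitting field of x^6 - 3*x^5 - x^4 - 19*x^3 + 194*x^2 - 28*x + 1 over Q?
36

The degree of the splitting field over Q equals the order of the Galois group, so first determine the group. The polynomial f is an irreducible sextic over Q, so G = Gal(f/Q) is one of the 16 transitive subgroups 6T1, ..., 6T16 of S_6. The discriminant of f is 598116723780625 = 24456425^2, a perfect square, so G is contained in A_6. The transitive groups of degree 6 contained in A_6 are: A_4 (6T4, order 12), S_4 (6T7, order 24), (C_3 x C_3) : C_4 (6T10, order 36), PSL(2,5) (6T12, order 60), A_6 (6T15, order 360). By Dedekind's theorem, for a prime p not dividing disc(f) the degrees of the irreducible factors of f mod p form the cycle type of an element of G. Factoring f modulo the 21 such primes p <= 101 (skipping 5, 7, 29, 61, 79, which divide the discriminant), each new pattern first appears at: mod 2: f = (x^2 + x + 1)(x^4 + x + 1), pattern 4+2; mod 11: f = (x^3 + 3x^2 + 10x + 10)(x^3 + 5x^2 + 7x + 10), pattern 3+3; mod 19: f = (x + 12)(x + 14)(x^2 + 4)(x^2 + 9x + 11), pattern 2+2+1+1; mod 101: f = (x + 23)(x + 71)(x + 95)(x^3 + 10x^2 + 70x + 100), pattern 3+1+1+1. No other pattern occurs in this range, so the set of observed cycle types is {4+2, 3+3, 2+2+1+1, 3+1+1+1}. The candidates containing elements of all these cycle types are (C_3 x C_3) : C_4 (6T10) of order 36, A_6 (6T15) of order 360; the others are excluded. The observed types are precisely the cycle types that occur in (C_3 x C_3) : C_4 (6T10) (apart from the identity). Each of the other remaining candidates has further cycle types, and by the Chebotarev density theorem the matching factorization patterns would occur for a proportion of primes equal to their share of the group: A_6 (6T15) additionally contains elements of type 5+1 (144 of its 360 elements, about 40% of primes). None of the 21 primes tested shows any such pattern (for each of these groups the chance of that is below 10^-4), which rules them out. Hence G = (C_3 x C_3) : C_4 (6T10), of order 36. The Galois group (C_3 x C_3) : C_4 (6T10) has order 36, so the splitting field has degree 36 over Q.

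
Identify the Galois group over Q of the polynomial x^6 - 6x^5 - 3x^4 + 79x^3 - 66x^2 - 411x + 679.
The polynomial f is an irreducible sextic over Q, so G = Gal(f/Q) is one of the 16 transitive subgroups 6T1, ..., 6T16 of S_6. The discriminant of f is -152796047606667, which is not a perfect square, so G is not contained in A_6. The transitive groups of degree 6 not contained in A_6 are: C_6 (6T1, order 6), S_3 (6T2, order 6), D_6 (6T3, order 12), C_3 x S_3 (6T5, order 18), A_4 x C_2 (6T6, order 24), S_4 (6T8, order 24), S_3 x S_3 (6T9, order 36), S_4 x C_2 (6T11, order 48), (S_3 x S_3) : C_2 (6T13, order 72), PGL(2,5) (6T14, order 120), S_6 (6T16, order 720). By Dedekind's theorem, for a prime p not dividing disc(f) the degrees of the irreducible factors of f mod p form the cycle type of an element of G. Factoring f modulo the 33 such primes p <= 149 (skipping 3, 43, which divide the discriminant), each new pattern first appears at: mod 2: f = (x^6 + x^4 + x^3 + x + 1), pattern 6; mod 7: f = (x)(x + 5)(x + 6)(x^3 + 4x^2 + 1), pattern 3+1+1+1; mod 17: f = (x^2 + 11)(x^2 + 2x + 8)(x^2 + 9x + 11), pattern 2+2+2; mod 19: f = (x^3 + 16x^2 + x + 8)(x^3 + 16x^2 + 6x + 16), pattern 3+3; mod 73: f = (x + 1)(x + 22)(x + 33)(x + 36)(x + 52)(x + 69), pattern 1+1+1+1+1+1. No other pattern occurs in this range, so the set of observed cycle types is {6, 3+1+1+1, 2+2+2, 3+3, 1+1+1+1+1+1}. The candidates containing elements of all these cycle types are C_3 x S_3 (6T5) of order 18, S_3 x S_3 (6T9) of order 36, (S_3 x S_3) : C_2 (6T13) of order 72, S_6 (6T16) of order 720; the others are excluded. The observed types are precisely the cycle types that occur in C_3 x S_3 (6T5). Each of the other remaining candidates has further cycle types, and by the Chebotarev density theorem the matching factorization patterns would occur for a proportion of primes equal to their share of the group: S_3 x S_3 (6T9) additionally contains elements of type 2+2+1+1 (9 of its 36 elements, about 25% of primes); (S_3 x S_3) : C_2 (6T13) additionally contains elements of type 4+2, 3+2+1, 2+2+1+1, 2+1+1+1+1 (45 of its 72 elements, about 62% of primes); S_6 (6T16) additionally contains elements of type 5+1, 4+2, 4+1+1, 3+2+1, 2+2+1+1, 2+1+1+1+1 (504 of its 720 elements, about 70% of primes). None of the 33 primes tested shows any such pattern (for each of these groups the chance of that is below 10^-4), which rules them out. Hence G = C_3 x S_3 (6T5), of order 18.

6T5: C_3 x S_3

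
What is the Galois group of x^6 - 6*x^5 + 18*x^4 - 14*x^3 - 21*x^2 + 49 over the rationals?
PGL(2,5), S_5 acting on 6 points

The polynomial f is an irreducible sextic over Q, so G = Gal(f/Q) is one of the 16 transitive subgroups 6T1, ..., 6T16 of S_6. The discriminant of f is -28010528989632, which is not a perfect square, so G is not contained in A_6. The transitive groups of degree 6 not contained in A_6 are: C_6 (6T1, order 6), S_3 (6T2, order 6), D_6 (6T3, order 12), C_3 x S_3 (6T5, order 18), A_4 x C_2 (6T6, order 24), S_4 (6T8, order 24), S_3 x S_3 (6T9, order 36), S_4 x C_2 (6T11, order 48), (S_3 x S_3) : C_2 (6T13, order 72), PGL(2,5) (6T14, order 120), S_6 (6T16, order 720). By Dedekind's theorem, for a prime p not dividing disc(f) the degrees of the irreducible factors of f mod p form the cycle type of an element of G. Factoring f modulo the 21 such primes p <= 89 (skipping 2, 3, 7, which divide the discriminant), each new pattern first appears at: mod 5: f = (x^6 + 4x^5 + 3x^4 + x^3 + 4x^2 + 4), pattern 6; mod 11: f = (x + 3)(x^5 + 2x^4 + x^3 + 5x^2 + 8x + 9), pattern 5+1; mod 13: f = (x + 4)(x + 11)(x^4 + 5x^3 + 3x^2 + 7x + 2), pattern 4+1+1; mod 23: f = (x + 2)(x + 15)(x^2 + 3x + 9)(x^2 + 20x + 11), pattern 2+2+1+1; mod 43: f = (x^3 + 40x^2 + 3x + 30)(x^3 + 40x^2 + 6x + 26), pattern 3+3; mod 61: f = (x^2 + 26x + 40)(x^2 + 44x + 36)(x^2 + 46x + 31), pattern 2+2+2. No other pattern occurs in this range, so the set of observed cycle types is {6, 5+1, 4+1+1, 2+2+1+1, 3+3, 2+2+2}. The candidates containing elements of all these cycle types are PGL(2,5) (6T14) of order 120, S_6 (6T16) of order 720; the others are excluded. The observed types are precisely the cycle types that occur in PGL(2,5) (6T14) (apart from the identity). Each of the other remaining candidates has further cycle types, and by the Chebotarev density theorem the matching factorization patterns would occur for a proportion of primes equal to their share of the group: S_6 (6T16) additionally contains elements of type 4+2, 3+2+1, 3+1+1+1, 2+1+1+1+1 (265 of its 720 elements, about 37% of primes). None of the 21 primes tested shows any such pattern (for each of these groups the chance of that is below 10^-4), which rules them out. Hence G = PGL(2,5) (6T14), of order 120.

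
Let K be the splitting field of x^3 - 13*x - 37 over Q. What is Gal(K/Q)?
S_3

The polynomial is an irreducible cubic over Q and its discriminant is -28175, which is not a perfect square. For an irreducible cubic, a non-square discriminant gives Galois group S_3.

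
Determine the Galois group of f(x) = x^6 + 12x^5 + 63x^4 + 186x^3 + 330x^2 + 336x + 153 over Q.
PGL(2,5), S_5 acting on 6 points

The polynomial f is an irreducible sextic over Q, so G = Gal(f/Q) is one of the 16 transitive subgroups 6T1, ..., 6T16 of S_6. The discriminant of f is -16003008, which is not a perfect square, so G is not contained in A_6. The transitive groups of degree 6 not contained in A_6 are: C_6 (6T1, order 6), S_3 (6T2, order 6), D_6 (6T3, order 12), C_3 x S_3 (6T5, order 18), A_4 x C_2 (6T6, order 24), S_4 (6T8, order 24), S_3 x S_3 (6T9, order 36), S_4 x C_2 (6T11, order 48), (S_3 x S_3) : C_2 (6T13, order 72), PGL(2,5) (6T14, order 120), S_6 (6T16, order 720). By Dedekind's theorem, for a prime p not dividing disc(f) the degrees of the irreducible factors of f mod p form the cycle type of an element of G. Factoring f modulo the 21 such primes p <= 89 (skipping 2, 3, 7, which divide the discriminant), each new pattern first appears at: mod 5: f = (x^6 + 2x^5 + 3x^4 + x^3 + x + 3), pattern 6; mod 11: f = (x + 4)(x^5 + 8x^4 + 9x^3 + 7x^2 + 5x + 8), pattern 5+1; mod 13: f = (x + 1)(x + 10)(x^4 + x^3 + 3x^2 + 1), pattern 4+1+1; mod 23: f = (x + 18)(x + 22)(x^2 + 19x + 5)(x^2 + 22x + 19), pattern 2+2+1+1; mod 43: f = (x^3 + 25x^2 + 35)(x^3 + 30x^2 + x + 40), pattern 3+3; mod 61: f = (x^2 + 18x + 30)(x^2 + 22x + 52)(x^2 + 33x + 34), pattern 2+2+2. No other pattern occurs in this range, so the set of observed cycle types is {6, 5+1, 4+1+1, 2+2+1+1, 3+3, 2+2+2}. The candidates containing elements of all these cycle types are PGL(2,5) (6T14) of order 120, S_6 (6T16) of order 720; the others are excluded. The observed types are precisely the cycle types that occur in PGL(2,5) (6T14) (apart from the identity). Each of the other remaining candidates has further cycle types, and by the Chebotarev density theorem the matching factorization patterns would occur for a proportion of primes equal to their share of the group: S_6 (6T16) additionally contains elements of type 4+2, 3+2+1, 3+1+1+1, 2+1+1+1+1 (265 of its 720 elements, about 37% of primes). None of the 21 primes tested shows any such pattern (for each of these groups the chance of that is below 10^-4), which rules them out. Hence G = PGL(2,5) (6T14), of order 120.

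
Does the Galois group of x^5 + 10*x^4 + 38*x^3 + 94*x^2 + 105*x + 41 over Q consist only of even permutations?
The polynomial is irreducible of degree 5 over Q. Its discriminant is 2019549349, which is not a perfect square. A Galois group lies in the alternating group exactly when the discriminant is a square in Q, so the Galois group (S_5) is not contained in A_5.

No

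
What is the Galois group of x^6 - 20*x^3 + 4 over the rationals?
S_3 x S_3, the direct product S_3 x S_3 in its degree-6 action

The polynomial f is an irreducible sextic over Q, so G = Gal(f/Q) is one of the 16 transitive subgroups 6T1, ..., 6T16 of S_6. The discriminant of f is 660451885056, which is not a perfect square, so G is not contained in A_6. The transitive groups of degree 6 not contained in A_6 are: C_6 (6T1, order 6), S_3 (6T2, order 6), D_6 (6T3, order 12), C_3 x S_3 (6T5, order 18), A_4 x C_2 (6T6, order 24), S_4 (6T8, order 24), S_3 x S_3 (6T9, order 36), S_4 x C_2 (6T11, order 48), (S_3 x S_3) : C_2 (6T13, order 72), PGL(2,5) (6T14, order 120), S_6 (6T16, order 720). By Dedekind's theorem, for a prime p not dividing disc(f) the degrees of the irreducible factors of f mod p form the cycle type of an element of G. Factoring f modulo the 14 such primes p <= 53 (skipping 2, 3, which divide the discriminant), each new pattern first appears at: mod 5: f = (x + 1)(x + 4)(x^2 + x + 1)(x^2 + 4x + 1), pattern 2+2+1+1; mod 7: f = (x^6 + x^3 + 4), pattern 6; mod 19: f = (x + 2)(x + 3)(x + 14)(x^3 + 10), pattern 3+1+1+1; mod 31: f = (x^2 + 16x + 16)(x^2 + 18x + 28)(x^2 + 28x + 18), pattern 2+2+2; mod 43: f = (x^3 + 5)(x^3 + 18), pattern 3+3. No other pattern occurs in this range, so the set of observed cycle types is {2+2+1+1, 6, 3+1+1+1, 2+2+2, 3+3}. The candidates containing elements of all these cycle types are S_3 x S_3 (6T9) of order 36, (S_3 x S_3) : C_2 (6T13) of order 72, S_6 (6T16) of order 720; the others are excluded. The observed types are precisely the cycle types that occur in S_3 x S_3 (6T9) (apart from the identity). Each of the other remaining candidates has further cycle types, and by the Chebotarev density theorem the matching factorization patterns would occur for a proportion of primes equal to their share of the group: (S_3 x S_3) : C_2 (6T13) additionally contains elements of type 4+2, 3+2+1, 2+1+1+1+1 (36 of its 72 elements, about 50% of primes); S_6 (6T16) additionally contains elements of type 5+1, 4+2, 4+1+1, 3+2+1, 2+1+1+1+1 (459 of its 720 elements, about 64% of primes). None of the 14 primes tested shows any such pattern (for each of these groups the chance of that is below 10^-4), which rules them out. Hence G = S_3 x S_3 (6T9), of order 36.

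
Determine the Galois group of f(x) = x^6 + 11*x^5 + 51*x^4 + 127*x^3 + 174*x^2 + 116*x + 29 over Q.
(C_3 x C_3) : C_4 (also written G36+)

The polynomial f is an irreducible sextic over Q, so G = Gal(f/Q) is one of the 16 transitive subgroups 6T1, ..., 6T16 of S_6. The discriminant of f is 525625 = 725^2, a perfect square, so G is contained in A_6. The transitive groups of degree 6 contained in A_6 are: A_4 (6T4, order 12), S_4 (6T7, order 24), (C_3 x C_3) : C_4 (6T10, order 36), PSL(2,5) (6T12, order 60), A_6 (6T15, order 360). By Dedekind's theorem, for a prime p not dividing disc(f) the degrees of the irreducible factors of f mod p form the cycle type of an element of G. Factoring f modulo the 19 such primes p <= 73 (skipping 5, 29, which divide the discriminant), each new pattern first appears at: mod 2: f = (x^2 + x + 1)(x^4 + x + 1), pattern 4+2; mod 11: f = (x^3 + 2x^2 + 4x + 2)(x^3 + 9x^2 + 7x + 9), pattern 3+3; mod 19: f = (x + 9)(x + 10)(x^2 + 1)(x^2 + 11x + 17), pattern 2+2+1+1; mod 61: f = (x + 21)(x + 28)(x + 35)(x^3 + 49x^2 + 37x + 49), pattern 3+1+1+1. No other pattern occurs in this range, so the set of observed cycle types is {4+2, 3+3, 2+2+1+1, 3+1+1+1}. The candidates containing elements of all these cycle types are (C_3 x C_3) : C_4 (6T10) of order 36, A_6 (6T15) of order 360; the others are excluded. The observed types are precisely the cycle types that occur in (C_3 x C_3) : C_4 (6T10) (apart from the identity). Each of the other remaining candidates has further cycle types, and by the Chebotarev density theorem the matching factorization patterns would occur for a proportion of primes equal to their share of the group: A_6 (6T15) additionally contains elements of type 5+1 (144 of its 360 elements, about 40% of primes). None of the 19 primes tested shows any such pattern (for each of these groups the chance of that is below 10^-4), which rules them out. Hence G = (C_3 x C_3) : C_4 (6T10), of order 36.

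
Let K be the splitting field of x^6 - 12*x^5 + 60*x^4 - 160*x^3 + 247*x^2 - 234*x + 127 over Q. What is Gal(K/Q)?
The polynomial f is an irreducible sextic over Q, so G = Gal(f/Q) is one of the 16 transitive subgroups 6T1, ..., 6T16 of S_6. The discriminant of f is -904619968, which is not a perfect square, so G is not contained in A_6. The transitive groups of degree 6 not contained in A_6 are: C_6 (6T1, order 6), S_3 (6T2, order 6), D_6 (6T3, order 12), C_3 x S_3 (6T5, order 18), A_4 x C_2 (6T6, order 24), S_4 (6T8, order 24), S_3 x S_3 (6T9, order 36), S_4 x C_2 (6T11, order 48), (S_3 x S_3) : C_2 (6T13, order 72), PGL(2,5) (6T14, order 120), S_6 (6T16, order 720). By Dedekind's theorem, for a prime p not dividing disc(f) the degrees of the irreducible factors of f mod p form the cycle type of an element of G. Factoring f modulo the 37 such primes p <= 173 (skipping 2, 7, 29, which divide the discriminant), each new pattern first appears at: mod 3: f = (x^6 + 2x^3 + x^2 + 1), pattern 6; mod 11: f = (x^3 + 5x^2 + 3x + 8)(x^3 + 5x^2 + 10x + 9), pattern 3+3; mod 13: f = (x^2 + 6x + 2)(x^2 + 10x + 10)(x^2 + 11x + 7), pattern 2+2+2; mod 43: f = (x + 4)(x + 10)(x + 22)(x + 23)(x + 27)(x + 31), pattern 1+1+1+1+1+1. No other pattern occurs in this range, so the set of observed cycle types is {6, 3+3, 2+2+2, 1+1+1+1+1+1}. The candidates containing elements of all these cycle types are C_6 (6T1) of order 6, D_6 (6T3) of order 12, C_3 x S_3 (6T5) of order 18, A_4 x C_2 (6T6) of order 24, S_3 x S_3 (6T9) of order 36, S_4 x C_2 (6T11) of order 48, (S_3 x S_3) : C_2 (6T13) of order 72, PGL(2,5) (6T14) of order 120, S_6 (6T16) of order 720; the others are excluded. The observed types are precisely the cycle types that occur in C_6 (6T1). Each of the other remaining candidates has further cycle types, and by the Chebotarev density theorem the matching factorization patterns would occur for a proportion of primes equal to their share of the group: D_6 (6T3) additionally contains elements of type 2+2+1+1 (3 of its 12 elements, about 25% of primes); C_3 x S_3 (6T5) additionally contains elements of type 3+1+1+1 (4 of its 18 elements, about 22% of primes); A_4 x C_2 (6T6) additionally contains elements of type 2+2+1+1, 2+1+1+1+1 (6 of its 24 elements, about 25% of primes); S_3 x S_3 (6T9) additionally contains elements of type 3+1+1+1, 2+2+1+1 (13 of its 36 elements, about 36% of primes); S_4 x C_2 (6T11) additionally contains elements of type 4+2, 4+1+1, 2+2+1+1, 2+1+1+1+1 (24 of its 48 elements, about 50% of primes); (S_3 x S_3) : C_2 (6T13) additionally contains elements of type 4+2, 3+2+1, 3+1+1+1, 2+2+1+1, 2+1+1+1+1 (49 of its 72 elements, about 68% of primes); PGL(2,5) (6T14) additionally contains elements of type 5+1, 4+1+1, 2+2+1+1 (69 of its 120 elements, about 58% of primes); S_6 (6T16) additionally contains elements of type 5+1, 4+2, 4+1+1, 3+2+1, 3+1+1+1, 2+2+1+1, 2+1+1+1+1 (544 of its 720 elements, about 76% of primes). None of the 37 primes tested shows any such pattern (for each of these groups the chance of that is below 10^-4), which rules them out. Hence G = C_6 (6T1), of order 6.

C_6, the cyclic group of order 6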